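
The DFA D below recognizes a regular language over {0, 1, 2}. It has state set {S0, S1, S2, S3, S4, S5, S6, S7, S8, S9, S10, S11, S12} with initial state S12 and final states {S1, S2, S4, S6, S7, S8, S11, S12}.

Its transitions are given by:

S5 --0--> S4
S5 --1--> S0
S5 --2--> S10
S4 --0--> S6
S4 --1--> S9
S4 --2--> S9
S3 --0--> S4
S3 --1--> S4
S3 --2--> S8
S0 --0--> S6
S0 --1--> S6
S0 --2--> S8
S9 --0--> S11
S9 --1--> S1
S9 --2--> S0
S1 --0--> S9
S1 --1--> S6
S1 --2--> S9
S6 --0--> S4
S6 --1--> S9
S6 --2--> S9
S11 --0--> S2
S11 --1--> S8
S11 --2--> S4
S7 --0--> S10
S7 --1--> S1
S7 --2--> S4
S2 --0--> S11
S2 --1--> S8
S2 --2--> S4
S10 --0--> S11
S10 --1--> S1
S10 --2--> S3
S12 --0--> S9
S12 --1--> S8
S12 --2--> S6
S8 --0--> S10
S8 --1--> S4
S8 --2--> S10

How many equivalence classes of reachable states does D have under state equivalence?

Reachable states from the start: {S0,S1,S2,S3,S4,S6,S8,S9,S10,S11,S12}. Unreachable: {S5,S7} — drop them.
Start with accepting vs non-accepting: {S1,S2,S4,S6,S8,S11,S12} | {S0,S3,S9,S10}.
Refine {S1,S2,S4,S6,S8,S11,S12} on symbol 0: members go to different blocks, giving {S2,S4,S6,S11} and {S1,S8,S12}.
Refine {S2,S4,S6,S11} on symbol 1: members go to different blocks, giving {S2,S11} and {S4,S6}.
Refine {S0,S3,S9,S10} on symbol 0: members go to different blocks, giving {S0,S3} and {S9,S10}.
On input 1, block {S1,S8,S12} splits into {S1,S8} and {S12}.
Stable partition: {S2,S11} | {S0,S3} | {S1,S8} | {S4,S6} | {S9,S10} | {S12} — 6 equivalence classes.

6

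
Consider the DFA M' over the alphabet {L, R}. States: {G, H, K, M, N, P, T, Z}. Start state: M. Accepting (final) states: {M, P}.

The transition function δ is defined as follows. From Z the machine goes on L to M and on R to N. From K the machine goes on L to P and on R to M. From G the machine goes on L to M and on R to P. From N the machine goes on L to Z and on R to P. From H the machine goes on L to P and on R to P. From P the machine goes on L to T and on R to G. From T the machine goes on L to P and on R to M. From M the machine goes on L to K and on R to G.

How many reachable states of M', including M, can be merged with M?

Reachable states from the start: {G,K,M,P,T}. Unreachable: {H,N,Z} — drop them.
Initial partition by acceptance: {M,P} | {G,K,T}.
Stable partition: {M,P} | {G,K,T} — 2 equivalence classes.
The equivalence class containing M is {M,P}, of size 2.

2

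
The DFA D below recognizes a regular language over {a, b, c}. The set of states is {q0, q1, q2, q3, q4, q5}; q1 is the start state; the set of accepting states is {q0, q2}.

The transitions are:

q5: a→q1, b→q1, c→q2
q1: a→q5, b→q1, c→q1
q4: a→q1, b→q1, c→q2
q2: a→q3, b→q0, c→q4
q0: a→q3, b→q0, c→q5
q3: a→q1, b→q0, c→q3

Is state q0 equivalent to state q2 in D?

Yes

Every state is reachable, so we keep all 6.
P0 = {q0,q2} | {q1,q3,q4,q5}.
Split {q1,q3,q4,q5} by δ(·,b) → {q1,q4,q5} and {q3}.
Refine {q1,q4,q5} on symbol c: members go to different blocks, giving {q4,q5} and {q1}.
No further refinement is possible. Final partition (4 blocks): {q0,q2} | {q4,q5} | {q3} | {q1}.
q0 and q2 lie in the same block of the stable partition, so they are equivalent — no string distinguishes them.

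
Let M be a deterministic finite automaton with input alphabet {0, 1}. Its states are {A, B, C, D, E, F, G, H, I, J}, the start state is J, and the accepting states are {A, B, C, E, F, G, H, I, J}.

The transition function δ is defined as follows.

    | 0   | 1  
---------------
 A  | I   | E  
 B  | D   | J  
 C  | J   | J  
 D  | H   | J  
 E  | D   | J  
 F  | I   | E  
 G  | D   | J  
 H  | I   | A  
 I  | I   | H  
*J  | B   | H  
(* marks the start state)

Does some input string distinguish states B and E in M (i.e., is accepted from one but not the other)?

No

First remove the unreachable states {C,F,G}; 7 states remain.
P0 = {A,B,E,H,I,J} | {D}.
Refine {A,B,E,H,I,J} on symbol 0: members go to different blocks, giving {A,H,I,J} and {B,E}.
Split {A,H,I,J} by δ(·,0) → {A,H,I} and {J}.
On input 1, block {A,H,I} splits into {H,I} and {A}.
Split {H,I} by δ(·,1) → {H} and {I}.
No further refinement is possible. Final partition (6 blocks): {H} | {D} | {B,E} | {J} | {A} | {I}.
B and E lie in the same block of the stable partition, so they are equivalent — no string distinguishes them.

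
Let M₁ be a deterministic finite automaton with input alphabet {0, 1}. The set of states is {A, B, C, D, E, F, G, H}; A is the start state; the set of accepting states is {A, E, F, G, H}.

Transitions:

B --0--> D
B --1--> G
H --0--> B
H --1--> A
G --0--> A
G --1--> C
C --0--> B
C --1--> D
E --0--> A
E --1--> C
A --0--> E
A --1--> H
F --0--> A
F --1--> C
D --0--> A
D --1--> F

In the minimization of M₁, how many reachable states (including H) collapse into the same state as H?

Every state is reachable, so we keep all 8.
Initial partition by acceptance: {A,E,F,G,H} | {B,C,D}.
Refine {A,E,F,G,H} on symbol 0: members go to different blocks, giving {A,E,F,G} and {H}.
Split {A,E,F,G} by δ(·,1) → {E,F,G} and {A}.
Split {B,C,D} by δ(·,0) → {B,C} and {D}.
On input 0, block {B,C} splits into {B} and {C}.
The partition is now stable with 6 blocks: {E,F,G} | {B} | {H} | {A} | {D} | {C}.
State H belongs to the block {H}, which has 1 states.

1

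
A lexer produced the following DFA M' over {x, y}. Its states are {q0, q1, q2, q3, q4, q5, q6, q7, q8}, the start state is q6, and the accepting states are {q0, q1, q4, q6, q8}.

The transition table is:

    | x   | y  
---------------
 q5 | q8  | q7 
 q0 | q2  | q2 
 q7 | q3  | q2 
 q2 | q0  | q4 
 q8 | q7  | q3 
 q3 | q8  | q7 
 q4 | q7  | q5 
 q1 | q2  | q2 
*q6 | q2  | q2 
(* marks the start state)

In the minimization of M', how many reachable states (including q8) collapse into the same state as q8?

2

First remove the unreachable states {q1}; 8 states remain.
P0 = {q0,q4,q6,q8} | {q2,q3,q5,q7}.
Refine {q2,q3,q5,q7} on symbol x: members go to different blocks, giving {q2,q3,q5} and {q7}.
On input x, block {q0,q4,q6,q8} splits into {q0,q6} and {q4,q8}.
Refine {q2,q3,q5} on symbol x: members go to different blocks, giving {q3,q5} and {q2}.
Stable partition: {q0,q6} | {q3,q5} | {q7} | {q4,q8} | {q2} — 5 equivalence classes.
The equivalence class containing q8 is {q4,q8}, of size 2.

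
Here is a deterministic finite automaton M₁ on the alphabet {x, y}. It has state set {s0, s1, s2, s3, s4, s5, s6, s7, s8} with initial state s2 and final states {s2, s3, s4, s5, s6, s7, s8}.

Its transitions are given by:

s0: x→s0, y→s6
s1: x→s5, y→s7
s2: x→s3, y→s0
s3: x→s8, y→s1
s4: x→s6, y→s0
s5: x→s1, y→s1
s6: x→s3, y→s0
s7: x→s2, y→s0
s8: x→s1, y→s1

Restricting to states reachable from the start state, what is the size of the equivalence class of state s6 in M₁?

First remove the unreachable states {s4}; 8 states remain.
Start with accepting vs non-accepting: {s2,s3,s5,s6,s7,s8} | {s0,s1}.
On input x, block {s2,s3,s5,s6,s7,s8} splits into {s2,s3,s6,s7} and {s5,s8}.
On input x, block {s2,s3,s6,s7} splits into {s2,s6,s7} and {s3}.
On input x, block {s2,s6,s7} splits into {s2,s6} and {s7}.
Refine {s0,s1} on symbol x: members go to different blocks, giving {s0} and {s1}.
No further refinement is possible. Final partition (6 blocks): {s2,s6} | {s0} | {s5,s8} | {s3} | {s7} | {s1}.
State s6 belongs to the block {s2,s6}, which has 2 states.

2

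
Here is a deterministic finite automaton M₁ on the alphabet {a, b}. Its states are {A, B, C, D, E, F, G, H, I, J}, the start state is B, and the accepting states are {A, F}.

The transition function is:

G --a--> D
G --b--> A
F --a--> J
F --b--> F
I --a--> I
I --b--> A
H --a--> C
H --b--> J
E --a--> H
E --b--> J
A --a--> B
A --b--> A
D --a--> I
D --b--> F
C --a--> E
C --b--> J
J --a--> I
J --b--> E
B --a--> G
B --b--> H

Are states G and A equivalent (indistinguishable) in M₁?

No

P0 = {A,F} | {B,C,D,E,G,H,I,J}.
Refine {B,C,D,E,G,H,I,J} on symbol b: members go to different blocks, giving {B,C,E,H,J} and {D,G,I}.
Split {B,C,E,H,J} by δ(·,a) → {C,E,H} and {B,J}.
The partition is now stable with 4 blocks: {A,F} | {C,E,H} | {D,G,I} | {B,J}.
G and A end up in different blocks, so they are distinguishable. For instance, the string 'ε' is accepted from only A.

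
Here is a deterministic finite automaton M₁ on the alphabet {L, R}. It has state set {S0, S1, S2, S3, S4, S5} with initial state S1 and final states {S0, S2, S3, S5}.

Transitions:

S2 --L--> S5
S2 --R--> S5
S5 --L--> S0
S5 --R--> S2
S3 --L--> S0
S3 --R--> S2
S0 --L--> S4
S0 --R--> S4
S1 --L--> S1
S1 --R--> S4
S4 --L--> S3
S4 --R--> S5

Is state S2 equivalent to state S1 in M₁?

No

Initial partition by acceptance: {S0,S2,S3,S5} | {S1,S4}.
Refine {S0,S2,S3,S5} on symbol L: members go to different blocks, giving {S2,S3,S5} and {S0}.
Split {S2,S3,S5} by δ(·,L) → {S3,S5} and {S2}.
Split {S1,S4} by δ(·,L) → {S1} and {S4}.
The partition is now stable with 5 blocks: {S3,S5} | {S1} | {S0} | {S2} | {S4}.
S2 and S1 end up in different blocks, so they are distinguishable. For instance, the string 'ε' is accepted from only S2.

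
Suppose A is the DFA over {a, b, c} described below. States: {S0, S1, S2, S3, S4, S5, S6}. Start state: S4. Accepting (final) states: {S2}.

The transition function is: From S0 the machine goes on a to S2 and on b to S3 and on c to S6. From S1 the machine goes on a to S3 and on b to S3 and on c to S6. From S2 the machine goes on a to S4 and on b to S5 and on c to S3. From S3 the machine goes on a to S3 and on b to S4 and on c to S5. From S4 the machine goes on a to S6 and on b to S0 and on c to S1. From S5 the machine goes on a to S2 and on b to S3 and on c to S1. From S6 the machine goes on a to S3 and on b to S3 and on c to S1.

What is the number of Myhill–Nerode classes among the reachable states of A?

Initial partition by acceptance: {S2} | {S0,S1,S3,S4,S5,S6}.
On input a, block {S0,S1,S3,S4,S5,S6} splits into {S1,S3,S4,S6} and {S0,S5}.
Split {S1,S3,S4,S6} by δ(·,b) → {S1,S3,S6} and {S4}.
Split {S1,S3,S6} by δ(·,b) → {S1,S6} and {S3}.
The partition is now stable with 5 blocks: {S2} | {S1,S6} | {S0,S5} | {S4} | {S3}.

5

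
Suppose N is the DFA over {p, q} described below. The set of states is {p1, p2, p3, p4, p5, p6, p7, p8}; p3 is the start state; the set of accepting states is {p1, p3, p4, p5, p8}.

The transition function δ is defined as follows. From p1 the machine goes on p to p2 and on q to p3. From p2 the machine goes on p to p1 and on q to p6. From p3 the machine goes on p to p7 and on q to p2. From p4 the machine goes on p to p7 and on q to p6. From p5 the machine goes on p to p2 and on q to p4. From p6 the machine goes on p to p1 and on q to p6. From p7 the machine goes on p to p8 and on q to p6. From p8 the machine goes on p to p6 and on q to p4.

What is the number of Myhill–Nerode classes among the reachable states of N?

3

First remove the unreachable states {p5}; 7 states remain.
P0 = {p1,p3,p4,p8} | {p2,p6,p7}.
Split {p1,p3,p4,p8} by δ(·,q) → {p1,p8} and {p3,p4}.
The partition is now stable with 3 blocks: {p1,p8} | {p2,p6,p7} | {p3,p4}.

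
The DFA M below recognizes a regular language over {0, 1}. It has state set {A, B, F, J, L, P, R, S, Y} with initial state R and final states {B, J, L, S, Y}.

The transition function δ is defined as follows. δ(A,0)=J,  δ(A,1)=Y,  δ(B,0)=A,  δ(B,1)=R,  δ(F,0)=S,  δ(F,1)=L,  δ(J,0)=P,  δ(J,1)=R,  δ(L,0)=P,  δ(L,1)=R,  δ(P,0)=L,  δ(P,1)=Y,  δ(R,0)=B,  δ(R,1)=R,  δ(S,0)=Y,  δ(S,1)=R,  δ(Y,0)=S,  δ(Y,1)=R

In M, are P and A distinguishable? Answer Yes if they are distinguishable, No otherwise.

No

First remove the unreachable states {F}; 8 states remain.
Initial partition by acceptance: {B,J,L,S,Y} | {A,P,R}.
Refine {B,J,L,S,Y} on symbol 0: members go to different blocks, giving {B,J,L} and {S,Y}.
Refine {A,P,R} on symbol 1: members go to different blocks, giving {A,P} and {R}.
Stable partition: {B,J,L} | {A,P} | {S,Y} | {R} — 4 equivalence classes.
P and A lie in the same block of the stable partition, so they are equivalent — no string distinguishes them.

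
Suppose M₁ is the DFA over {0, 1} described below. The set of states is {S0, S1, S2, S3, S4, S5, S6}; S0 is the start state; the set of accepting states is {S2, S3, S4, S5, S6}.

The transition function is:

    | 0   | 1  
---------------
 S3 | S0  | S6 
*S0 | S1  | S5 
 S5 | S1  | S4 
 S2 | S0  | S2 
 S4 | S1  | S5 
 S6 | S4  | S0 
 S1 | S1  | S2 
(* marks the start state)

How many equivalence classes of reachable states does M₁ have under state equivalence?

States {S3,S6} cannot be reached from the start state, so discard them.
Start with accepting vs non-accepting: {S2,S4,S5} | {S0,S1}.
No further refinement is possible. Final partition (2 blocks): {S2,S4,S5} | {S0,S1}.

2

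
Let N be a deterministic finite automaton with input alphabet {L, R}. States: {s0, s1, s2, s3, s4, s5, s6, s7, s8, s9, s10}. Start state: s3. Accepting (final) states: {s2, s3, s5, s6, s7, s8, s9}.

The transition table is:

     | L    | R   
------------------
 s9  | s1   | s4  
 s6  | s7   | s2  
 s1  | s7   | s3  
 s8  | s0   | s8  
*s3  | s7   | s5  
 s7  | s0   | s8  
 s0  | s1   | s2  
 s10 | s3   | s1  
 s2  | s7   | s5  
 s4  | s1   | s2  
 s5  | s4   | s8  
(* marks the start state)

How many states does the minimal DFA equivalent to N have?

4

States {s6,s9,s10} cannot be reached from the start state, so discard them.
Initial partition by acceptance: {s2,s3,s5,s7,s8} | {s0,s1,s4}.
Split {s2,s3,s5,s7,s8} by δ(·,L) → {s5,s7,s8} and {s2,s3}.
On input L, block {s0,s1,s4} splits into {s0,s4} and {s1}.
Stable partition: {s5,s7,s8} | {s0,s4} | {s2,s3} | {s1} — 4 equivalence classes.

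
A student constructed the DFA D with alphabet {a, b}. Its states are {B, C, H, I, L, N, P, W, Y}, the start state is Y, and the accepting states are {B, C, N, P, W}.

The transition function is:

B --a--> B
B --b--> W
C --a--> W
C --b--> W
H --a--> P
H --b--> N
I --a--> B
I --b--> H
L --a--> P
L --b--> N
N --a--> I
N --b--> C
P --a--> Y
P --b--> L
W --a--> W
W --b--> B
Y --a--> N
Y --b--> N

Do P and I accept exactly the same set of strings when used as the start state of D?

All states are reachable from the start state.
Start with accepting vs non-accepting: {B,C,N,P,W} | {H,I,L,Y}.
On input a, block {B,C,N,P,W} splits into {B,C,W} and {N,P}.
On input a, block {H,I,L,Y} splits into {H,L,Y} and {I}.
On input a, block {N,P} splits into {P} and {N}.
Refine {H,L,Y} on symbol a: members go to different blocks, giving {H,L} and {Y}.
No further refinement is possible. Final partition (6 blocks): {B,C,W} | {H,L} | {P} | {I} | {N} | {Y}.
P and I end up in different blocks, so they are distinguishable. For instance, the string 'ε' is accepted from only P.

No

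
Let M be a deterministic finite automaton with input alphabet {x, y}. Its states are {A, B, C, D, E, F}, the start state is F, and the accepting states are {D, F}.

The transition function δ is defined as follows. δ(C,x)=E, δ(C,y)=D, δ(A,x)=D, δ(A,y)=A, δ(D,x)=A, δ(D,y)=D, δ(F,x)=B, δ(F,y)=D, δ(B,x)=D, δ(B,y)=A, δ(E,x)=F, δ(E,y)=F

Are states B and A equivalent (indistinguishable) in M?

States {C,E} cannot be reached from the start state, so discard them.
Initial partition by acceptance: {D,F} | {A,B}.
No further refinement is possible. Final partition (2 blocks): {D,F} | {A,B}.
B and A lie in the same block of the stable partition, so they are equivalent — no string distinguishes them.

Yes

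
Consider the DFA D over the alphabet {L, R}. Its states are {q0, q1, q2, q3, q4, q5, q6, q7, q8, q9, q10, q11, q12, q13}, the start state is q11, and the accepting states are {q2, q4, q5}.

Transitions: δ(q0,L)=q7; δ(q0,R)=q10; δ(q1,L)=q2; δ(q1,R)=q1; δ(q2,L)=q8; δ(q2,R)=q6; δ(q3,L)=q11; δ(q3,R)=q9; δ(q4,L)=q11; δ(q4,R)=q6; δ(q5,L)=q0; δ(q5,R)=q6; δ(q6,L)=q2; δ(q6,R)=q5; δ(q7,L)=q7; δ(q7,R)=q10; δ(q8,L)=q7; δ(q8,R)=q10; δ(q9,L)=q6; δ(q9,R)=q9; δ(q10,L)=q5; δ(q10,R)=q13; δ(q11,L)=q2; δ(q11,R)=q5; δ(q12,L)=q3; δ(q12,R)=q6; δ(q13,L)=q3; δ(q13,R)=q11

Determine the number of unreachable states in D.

3

Starting at q11 and following transitions, the reachable set is {q0, q2, q3, q5, q6, q7, q8, q9, q10, q11, q13}. That leaves q1, q4, q12 unreachable — 3 in total.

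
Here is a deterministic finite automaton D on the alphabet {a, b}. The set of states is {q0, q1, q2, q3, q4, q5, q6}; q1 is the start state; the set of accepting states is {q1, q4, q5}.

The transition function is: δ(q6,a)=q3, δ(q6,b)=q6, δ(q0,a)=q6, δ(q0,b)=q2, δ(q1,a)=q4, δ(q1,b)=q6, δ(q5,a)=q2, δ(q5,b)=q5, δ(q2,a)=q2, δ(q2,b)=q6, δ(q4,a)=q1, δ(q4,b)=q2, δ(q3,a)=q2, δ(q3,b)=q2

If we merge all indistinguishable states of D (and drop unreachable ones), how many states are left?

States {q0,q5} cannot be reached from the start state, so discard them.
Start with accepting vs non-accepting: {q1,q4} | {q2,q3,q6}.
The partition is now stable with 2 blocks: {q1,q4} | {q2,q3,q6}.

2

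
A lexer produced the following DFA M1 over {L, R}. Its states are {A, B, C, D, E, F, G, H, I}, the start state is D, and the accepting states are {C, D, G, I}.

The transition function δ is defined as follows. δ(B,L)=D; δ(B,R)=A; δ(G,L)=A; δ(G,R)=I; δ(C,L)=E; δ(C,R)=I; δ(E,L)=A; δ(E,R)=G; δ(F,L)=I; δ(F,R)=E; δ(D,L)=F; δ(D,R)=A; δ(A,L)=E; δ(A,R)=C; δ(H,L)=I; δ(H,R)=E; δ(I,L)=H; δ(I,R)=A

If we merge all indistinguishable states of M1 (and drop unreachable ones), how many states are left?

4

Reachable states from the start: {A,C,D,E,F,G,H,I}. Unreachable: {B} — drop them.
Initial partition by acceptance: {C,D,G,I} | {A,E,F,H}.
Refine {C,D,G,I} on symbol R: members go to different blocks, giving {C,G} and {D,I}.
Split {A,E,F,H} by δ(·,L) → {A,E} and {F,H}.
No further refinement is possible. Final partition (4 blocks): {C,G} | {A,E} | {D,I} | {F,H}.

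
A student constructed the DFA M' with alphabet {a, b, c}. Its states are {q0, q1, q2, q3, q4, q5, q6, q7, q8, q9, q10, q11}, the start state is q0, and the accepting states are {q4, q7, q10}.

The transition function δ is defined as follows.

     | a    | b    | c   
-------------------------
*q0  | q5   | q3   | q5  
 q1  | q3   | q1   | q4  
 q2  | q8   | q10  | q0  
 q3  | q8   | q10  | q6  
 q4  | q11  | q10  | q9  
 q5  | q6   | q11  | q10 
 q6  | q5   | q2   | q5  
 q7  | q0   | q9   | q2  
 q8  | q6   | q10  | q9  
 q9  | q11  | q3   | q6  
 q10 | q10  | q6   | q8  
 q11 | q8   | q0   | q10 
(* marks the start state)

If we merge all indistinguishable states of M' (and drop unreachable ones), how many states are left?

7

Reachable states from the start: {q0,q2,q3,q5,q6,q8,q9,q10,q11}. Unreachable: {q1,q4,q7} — drop them.
Initial partition by acceptance: {q10} | {q0,q2,q3,q5,q6,q8,q9,q11}.
Split {q0,q2,q3,q5,q6,q8,q9,q11} by δ(·,b) → {q0,q5,q6,q9,q11} and {q2,q3,q8}.
Refine {q0,q5,q6,q9,q11} on symbol a: members go to different blocks, giving {q0,q5,q6,q9} and {q11}.
On input a, block {q0,q5,q6,q9} splits into {q0,q5,q6} and {q9}.
On input b, block {q0,q5,q6} splits into {q0,q6} and {q5}.
Refine {q2,q3,q8} on symbol a: members go to different blocks, giving {q2,q3} and {q8}.
Stable partition: {q10} | {q0,q6} | {q2,q3} | {q11} | {q9} | {q5} | {q8} — 7 equivalence classes.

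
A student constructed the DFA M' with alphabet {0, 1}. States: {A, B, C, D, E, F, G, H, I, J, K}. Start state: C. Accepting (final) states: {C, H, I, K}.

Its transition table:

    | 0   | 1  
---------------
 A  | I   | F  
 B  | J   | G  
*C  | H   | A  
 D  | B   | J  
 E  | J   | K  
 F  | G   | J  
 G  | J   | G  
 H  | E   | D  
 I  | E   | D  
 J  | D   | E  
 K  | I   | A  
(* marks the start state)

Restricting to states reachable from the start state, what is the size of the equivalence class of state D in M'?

Every state is reachable, so we keep all 11.
Initial partition by acceptance: {C,H,I,K} | {A,B,D,E,F,G,J}.
Refine {C,H,I,K} on symbol 0: members go to different blocks, giving {C,K} and {H,I}.
Split {A,B,D,E,F,G,J} by δ(·,0) → {B,D,E,F,G,J} and {A}.
Split {B,D,E,F,G,J} by δ(·,1) → {B,D,F,G,J} and {E}.
On input 1, block {B,D,F,G,J} splits into {B,D,F,G} and {J}.
On input 0, block {B,D,F,G} splits into {B,G} and {D,F}.
No further refinement is possible. Final partition (7 blocks): {C,K} | {B,G} | {H,I} | {A} | {E} | {J} | {D,F}.
State D belongs to the block {D,F}, which has 2 states.

2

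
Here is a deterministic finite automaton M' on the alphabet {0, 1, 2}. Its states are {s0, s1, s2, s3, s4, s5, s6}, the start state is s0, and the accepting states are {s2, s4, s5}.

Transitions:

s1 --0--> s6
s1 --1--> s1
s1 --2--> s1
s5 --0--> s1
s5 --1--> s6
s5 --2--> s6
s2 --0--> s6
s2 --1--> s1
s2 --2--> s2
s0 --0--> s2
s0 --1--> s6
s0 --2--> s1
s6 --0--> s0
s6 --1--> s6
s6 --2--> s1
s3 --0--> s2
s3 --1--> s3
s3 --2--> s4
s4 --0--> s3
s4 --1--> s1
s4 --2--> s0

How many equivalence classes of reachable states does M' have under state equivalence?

4

Reachable states from the start: {s0,s1,s2,s6}. Unreachable: {s3,s4,s5} — drop them.
Initial partition by acceptance: {s2} | {s0,s1,s6}.
Split {s0,s1,s6} by δ(·,0) → {s1,s6} and {s0}.
On input 0, block {s1,s6} splits into {s1} and {s6}.
The partition is now stable with 4 blocks: {s2} | {s1} | {s0} | {s6}.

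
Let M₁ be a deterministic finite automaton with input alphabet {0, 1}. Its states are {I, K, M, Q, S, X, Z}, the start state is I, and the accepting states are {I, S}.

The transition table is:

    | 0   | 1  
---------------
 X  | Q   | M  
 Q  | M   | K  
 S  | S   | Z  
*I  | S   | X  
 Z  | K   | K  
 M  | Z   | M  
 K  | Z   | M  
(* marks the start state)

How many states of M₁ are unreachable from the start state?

Every one of the 7 states is reachable from I.

0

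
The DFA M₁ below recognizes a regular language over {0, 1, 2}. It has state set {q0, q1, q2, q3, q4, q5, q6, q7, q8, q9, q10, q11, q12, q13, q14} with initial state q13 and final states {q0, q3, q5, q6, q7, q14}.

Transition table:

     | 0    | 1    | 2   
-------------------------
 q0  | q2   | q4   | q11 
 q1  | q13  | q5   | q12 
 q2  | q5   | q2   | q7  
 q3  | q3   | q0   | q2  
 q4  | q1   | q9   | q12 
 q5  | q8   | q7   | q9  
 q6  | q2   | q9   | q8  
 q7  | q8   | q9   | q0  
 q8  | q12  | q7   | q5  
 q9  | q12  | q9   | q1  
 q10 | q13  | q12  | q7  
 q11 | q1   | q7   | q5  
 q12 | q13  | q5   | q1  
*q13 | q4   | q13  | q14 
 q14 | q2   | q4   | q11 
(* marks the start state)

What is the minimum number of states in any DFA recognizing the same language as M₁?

8

Reachable states from the start: {q0,q1,q2,q4,q5,q7,q8,q9,q11,q12,q13,q14}. Unreachable: {q3,q6,q10} — drop them.
Initial partition by acceptance: {q0,q5,q7,q14} | {q1,q2,q4,q8,q9,q11,q12,q13}.
On input 1, block {q0,q5,q7,q14} splits into {q0,q7,q14} and {q5}.
Refine {q0,q7,q14} on symbol 2: members go to different blocks, giving {q0,q14} and {q7}.
On input 0, block {q1,q2,q4,q8,q9,q11,q12,q13} splits into {q1,q4,q8,q9,q11,q12,q13} and {q2}.
Split {q1,q4,q8,q9,q11,q12,q13} by δ(·,1) → {q4,q9,q13} and {q1,q12} and {q8,q11}.
On input 0, block {q4,q9,q13} splits into {q4,q9} and {q13}.
The partition is now stable with 8 blocks: {q0,q14} | {q4,q9} | {q5} | {q7} | {q2} | {q1,q12} | {q8,q11} | {q13}.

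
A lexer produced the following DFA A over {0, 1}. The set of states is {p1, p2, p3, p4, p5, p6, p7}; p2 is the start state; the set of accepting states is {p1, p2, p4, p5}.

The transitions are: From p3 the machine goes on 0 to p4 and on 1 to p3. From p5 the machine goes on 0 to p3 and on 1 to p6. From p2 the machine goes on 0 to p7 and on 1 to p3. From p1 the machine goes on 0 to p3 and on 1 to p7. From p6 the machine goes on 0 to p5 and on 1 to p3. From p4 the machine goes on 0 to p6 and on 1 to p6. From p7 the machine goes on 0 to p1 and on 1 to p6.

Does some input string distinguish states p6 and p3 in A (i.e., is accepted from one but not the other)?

No

Initial partition by acceptance: {p1,p2,p4,p5} | {p3,p6,p7}.
Stable partition: {p1,p2,p4,p5} | {p3,p6,p7} — 2 equivalence classes.
p6 and p3 lie in the same block of the stable partition, so they are equivalent — no string distinguishes them.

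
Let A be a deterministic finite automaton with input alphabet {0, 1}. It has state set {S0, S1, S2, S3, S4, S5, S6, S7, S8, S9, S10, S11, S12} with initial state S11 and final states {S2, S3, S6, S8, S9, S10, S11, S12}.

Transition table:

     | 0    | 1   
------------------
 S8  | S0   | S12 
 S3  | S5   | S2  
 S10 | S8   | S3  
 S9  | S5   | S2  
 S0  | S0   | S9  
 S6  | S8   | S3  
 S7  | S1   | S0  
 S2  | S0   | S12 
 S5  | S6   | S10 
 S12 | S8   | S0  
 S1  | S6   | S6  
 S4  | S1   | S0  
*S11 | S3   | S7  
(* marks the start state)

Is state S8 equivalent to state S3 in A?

First remove the unreachable states {S4}; 12 states remain.
P0 = {S2,S3,S6,S8,S9,S10,S11,S12} | {S0,S1,S5,S7}.
Refine {S2,S3,S6,S8,S9,S10,S11,S12} on symbol 0: members go to different blocks, giving {S2,S3,S8,S9} and {S6,S10,S11,S12}.
Split {S2,S3,S8,S9} by δ(·,1) → {S2,S8} and {S3,S9}.
Refine {S0,S1,S5,S7} on symbol 0: members go to different blocks, giving {S0,S7} and {S1,S5}.
Refine {S0,S7} on symbol 0: members go to different blocks, giving {S0} and {S7}.
Refine {S6,S10,S11,S12} on symbol 0: members go to different blocks, giving {S6,S10,S12} and {S11}.
Split {S6,S10,S12} by δ(·,1) → {S6,S10} and {S12}.
No further refinement is possible. Final partition (8 blocks): {S2,S8} | {S0} | {S6,S10} | {S3,S9} | {S1,S5} | {S7} | {S11} | {S12}.
S8 and S3 end up in different blocks, so they are distinguishable. For instance, the string '00' is accepted from only S3.

No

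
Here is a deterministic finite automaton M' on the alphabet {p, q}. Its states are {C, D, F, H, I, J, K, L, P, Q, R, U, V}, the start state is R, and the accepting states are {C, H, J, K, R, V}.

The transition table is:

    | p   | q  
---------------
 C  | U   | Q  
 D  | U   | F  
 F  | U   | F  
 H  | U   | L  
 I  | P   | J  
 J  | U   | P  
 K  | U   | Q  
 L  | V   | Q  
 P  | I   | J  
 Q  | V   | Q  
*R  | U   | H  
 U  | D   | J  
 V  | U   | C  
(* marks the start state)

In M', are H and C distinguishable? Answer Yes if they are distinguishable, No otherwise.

Reachable states from the start: {C,D,F,H,I,J,L,P,Q,R,U,V}. Unreachable: {K} — drop them.
Initial partition by acceptance: {C,H,J,R,V} | {D,F,I,L,P,Q,U}.
On input q, block {C,H,J,R,V} splits into {C,H,J} and {R,V}.
On input p, block {D,F,I,L,P,Q,U} splits into {D,F,I,P,U} and {L,Q}.
Refine {C,H,J} on symbol q: members go to different blocks, giving {C,H} and {J}.
Split {D,F,I,P,U} by δ(·,q) → {I,P,U} and {D,F}.
Refine {I,P,U} on symbol p: members go to different blocks, giving {I,P} and {U}.
The partition is now stable with 7 blocks: {C,H} | {I,P} | {R,V} | {L,Q} | {J} | {D,F} | {U}.
H and C lie in the same block of the stable partition, so they are equivalent — no string distinguishes them.

No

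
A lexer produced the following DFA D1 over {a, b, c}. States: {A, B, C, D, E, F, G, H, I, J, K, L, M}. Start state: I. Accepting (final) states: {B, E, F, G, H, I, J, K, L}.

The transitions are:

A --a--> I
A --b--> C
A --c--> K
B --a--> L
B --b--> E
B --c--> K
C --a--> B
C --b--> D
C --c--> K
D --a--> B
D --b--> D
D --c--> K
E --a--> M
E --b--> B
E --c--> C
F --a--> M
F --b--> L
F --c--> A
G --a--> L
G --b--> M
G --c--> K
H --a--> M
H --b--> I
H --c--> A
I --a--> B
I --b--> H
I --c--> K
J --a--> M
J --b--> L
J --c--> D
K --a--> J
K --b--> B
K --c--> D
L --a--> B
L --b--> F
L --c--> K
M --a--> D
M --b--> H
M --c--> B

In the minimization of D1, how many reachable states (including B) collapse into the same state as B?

3

States {G} cannot be reached from the start state, so discard them.
P0 = {B,E,F,H,I,J,K,L} | {A,C,D,M}.
Split {B,E,F,H,I,J,K,L} by δ(·,a) → {B,I,K,L} and {E,F,H,J}.
Split {B,I,K,L} by δ(·,a) → {B,I,L} and {K}.
Split {A,C,D,M} by δ(·,a) → {A,C,D} and {M}.
The partition is now stable with 5 blocks: {B,I,L} | {A,C,D} | {E,F,H,J} | {K} | {M}.
The equivalence class containing B is {B,I,L}, of size 3.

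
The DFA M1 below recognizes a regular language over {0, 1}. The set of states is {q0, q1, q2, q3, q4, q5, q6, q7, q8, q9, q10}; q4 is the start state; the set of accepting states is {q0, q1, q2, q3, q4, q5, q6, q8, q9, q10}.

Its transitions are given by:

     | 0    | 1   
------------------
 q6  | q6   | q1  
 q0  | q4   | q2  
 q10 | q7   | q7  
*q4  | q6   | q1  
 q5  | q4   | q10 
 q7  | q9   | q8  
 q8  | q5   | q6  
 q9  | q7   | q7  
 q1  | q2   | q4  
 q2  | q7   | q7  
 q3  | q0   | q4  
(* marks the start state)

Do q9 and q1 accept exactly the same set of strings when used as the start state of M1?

No

First remove the unreachable states {q0,q3}; 9 states remain.
Initial partition by acceptance: {q1,q2,q4,q5,q6,q8,q9,q10} | {q7}.
Split {q1,q2,q4,q5,q6,q8,q9,q10} by δ(·,0) → {q1,q4,q5,q6,q8} and {q2,q9,q10}.
Split {q1,q4,q5,q6,q8} by δ(·,0) → {q4,q5,q6,q8} and {q1}.
Split {q4,q5,q6,q8} by δ(·,1) → {q4,q6} and {q5} and {q8}.
The partition is now stable with 6 blocks: {q4,q6} | {q7} | {q2,q9,q10} | {q1} | {q5} | {q8}.
q9 and q1 end up in different blocks, so they are distinguishable. For instance, the string '0' is accepted from only q1.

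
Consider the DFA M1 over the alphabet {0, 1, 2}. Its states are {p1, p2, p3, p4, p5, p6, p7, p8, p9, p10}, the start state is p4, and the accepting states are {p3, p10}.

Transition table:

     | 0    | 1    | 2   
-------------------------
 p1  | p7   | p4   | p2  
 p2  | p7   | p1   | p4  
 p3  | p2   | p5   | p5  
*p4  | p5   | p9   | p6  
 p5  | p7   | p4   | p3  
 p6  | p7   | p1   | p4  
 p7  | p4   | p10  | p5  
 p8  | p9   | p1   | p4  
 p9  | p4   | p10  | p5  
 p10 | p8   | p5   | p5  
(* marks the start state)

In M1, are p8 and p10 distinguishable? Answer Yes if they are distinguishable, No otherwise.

All states are reachable from the start state.
Initial partition by acceptance: {p3,p10} | {p1,p2,p4,p5,p6,p7,p8,p9}.
Split {p1,p2,p4,p5,p6,p7,p8,p9} by δ(·,1) → {p1,p2,p4,p5,p6,p8} and {p7,p9}.
On input 0, block {p1,p2,p4,p5,p6,p8} splits into {p1,p2,p5,p6,p8} and {p4}.
On input 1, block {p1,p2,p5,p6,p8} splits into {p2,p6,p8} and {p1,p5}.
On input 2, block {p1,p5} splits into {p1} and {p5}.
No further refinement is possible. Final partition (6 blocks): {p3,p10} | {p2,p6,p8} | {p7,p9} | {p4} | {p1} | {p5}.
p8 and p10 end up in different blocks, so they are distinguishable. For instance, the string 'ε' is accepted from only p10.

Yes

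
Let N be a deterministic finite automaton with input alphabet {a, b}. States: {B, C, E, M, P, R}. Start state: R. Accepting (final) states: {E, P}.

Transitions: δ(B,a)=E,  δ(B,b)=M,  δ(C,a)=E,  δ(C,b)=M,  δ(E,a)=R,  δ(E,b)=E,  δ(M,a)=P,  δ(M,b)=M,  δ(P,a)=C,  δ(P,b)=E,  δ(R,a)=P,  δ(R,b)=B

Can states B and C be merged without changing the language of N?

All states are reachable from the start state.
P0 = {E,P} | {B,C,M,R}.
No further refinement is possible. Final partition (2 blocks): {E,P} | {B,C,M,R}.
B and C lie in the same block of the stable partition, so they are equivalent — no string distinguishes them.

Yes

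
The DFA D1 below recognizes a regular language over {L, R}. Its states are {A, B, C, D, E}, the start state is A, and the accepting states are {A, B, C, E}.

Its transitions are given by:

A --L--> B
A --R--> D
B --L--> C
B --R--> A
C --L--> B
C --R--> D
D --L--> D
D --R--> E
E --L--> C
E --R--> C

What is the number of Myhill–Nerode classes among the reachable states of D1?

Start with accepting vs non-accepting: {A,B,C,E} | {D}.
On input R, block {A,B,C,E} splits into {A,C} and {B,E}.
No further refinement is possible. Final partition (3 blocks): {A,C} | {D} | {B,E}.

3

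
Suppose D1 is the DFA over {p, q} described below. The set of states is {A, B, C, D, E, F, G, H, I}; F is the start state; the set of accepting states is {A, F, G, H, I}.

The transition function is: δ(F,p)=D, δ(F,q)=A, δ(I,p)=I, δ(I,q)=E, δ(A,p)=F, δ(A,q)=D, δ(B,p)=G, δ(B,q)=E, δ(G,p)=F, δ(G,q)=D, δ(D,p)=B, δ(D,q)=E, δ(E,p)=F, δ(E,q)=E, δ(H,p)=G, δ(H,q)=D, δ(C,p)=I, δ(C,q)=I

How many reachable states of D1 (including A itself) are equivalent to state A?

2

States {C,H,I} cannot be reached from the start state, so discard them.
P0 = {A,F,G} | {B,D,E}.
Split {A,F,G} by δ(·,p) → {A,G} and {F}.
On input p, block {B,D,E} splits into {B} and {D} and {E}.
Stable partition: {A,G} | {B} | {F} | {D} | {E} — 5 equivalence classes.
State A belongs to the block {A,G}, which has 2 states.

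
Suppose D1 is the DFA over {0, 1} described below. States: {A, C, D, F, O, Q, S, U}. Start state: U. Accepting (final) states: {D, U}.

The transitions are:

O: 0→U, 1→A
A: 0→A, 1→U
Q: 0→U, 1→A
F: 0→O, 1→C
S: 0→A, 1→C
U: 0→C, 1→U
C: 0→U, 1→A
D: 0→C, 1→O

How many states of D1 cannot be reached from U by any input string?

No path from U leads to D, F, O, Q, S; the other 3 states are all reachable.

5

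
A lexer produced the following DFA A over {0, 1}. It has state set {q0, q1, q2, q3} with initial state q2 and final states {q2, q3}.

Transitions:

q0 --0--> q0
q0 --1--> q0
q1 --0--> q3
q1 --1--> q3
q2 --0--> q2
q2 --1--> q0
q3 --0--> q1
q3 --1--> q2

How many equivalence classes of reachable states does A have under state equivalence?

Reachable states from the start: {q0,q2}. Unreachable: {q1,q3} — drop them.
Initial partition by acceptance: {q2} | {q0}.
Stable partition: {q2} | {q0} — 2 equivalence classes.

2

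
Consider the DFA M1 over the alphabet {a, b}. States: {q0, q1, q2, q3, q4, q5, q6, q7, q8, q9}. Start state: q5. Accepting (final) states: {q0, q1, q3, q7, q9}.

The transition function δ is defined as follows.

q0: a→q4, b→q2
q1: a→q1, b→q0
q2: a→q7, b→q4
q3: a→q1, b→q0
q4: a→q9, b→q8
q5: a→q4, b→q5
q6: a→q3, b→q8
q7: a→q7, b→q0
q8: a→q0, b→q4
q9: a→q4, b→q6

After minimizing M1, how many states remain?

5

P0 = {q0,q1,q3,q7,q9} | {q2,q4,q5,q6,q8}.
Refine {q0,q1,q3,q7,q9} on symbol a: members go to different blocks, giving {q1,q3,q7} and {q0,q9}.
Split {q2,q4,q5,q6,q8} by δ(·,a) → {q2,q6} and {q4,q8} and {q5}.
The partition is now stable with 5 blocks: {q1,q3,q7} | {q2,q6} | {q0,q9} | {q4,q8} | {q5}.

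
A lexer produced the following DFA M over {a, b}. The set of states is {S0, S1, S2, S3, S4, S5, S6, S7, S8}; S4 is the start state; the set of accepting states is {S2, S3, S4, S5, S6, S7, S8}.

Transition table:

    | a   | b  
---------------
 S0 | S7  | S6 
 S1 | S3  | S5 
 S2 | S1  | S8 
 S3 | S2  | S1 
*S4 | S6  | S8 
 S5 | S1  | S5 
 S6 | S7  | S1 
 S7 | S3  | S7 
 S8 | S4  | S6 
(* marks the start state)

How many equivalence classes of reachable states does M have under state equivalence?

First remove the unreachable states {S0}; 8 states remain.
Start with accepting vs non-accepting: {S2,S3,S4,S5,S6,S7,S8} | {S1}.
Split {S2,S3,S4,S5,S6,S7,S8} by δ(·,a) → {S3,S4,S6,S7,S8} and {S2,S5}.
Refine {S3,S4,S6,S7,S8} on symbol a: members go to different blocks, giving {S4,S6,S7,S8} and {S3}.
Split {S4,S6,S7,S8} by δ(·,a) → {S4,S6,S8} and {S7}.
Split {S4,S6,S8} by δ(·,a) → {S4,S8} and {S6}.
On input a, block {S4,S8} splits into {S4} and {S8}.
Refine {S2,S5} on symbol b: members go to different blocks, giving {S2} and {S5}.
No further refinement is possible. Final partition (8 blocks): {S4} | {S1} | {S2} | {S3} | {S7} | {S6} | {S8} | {S5}.

8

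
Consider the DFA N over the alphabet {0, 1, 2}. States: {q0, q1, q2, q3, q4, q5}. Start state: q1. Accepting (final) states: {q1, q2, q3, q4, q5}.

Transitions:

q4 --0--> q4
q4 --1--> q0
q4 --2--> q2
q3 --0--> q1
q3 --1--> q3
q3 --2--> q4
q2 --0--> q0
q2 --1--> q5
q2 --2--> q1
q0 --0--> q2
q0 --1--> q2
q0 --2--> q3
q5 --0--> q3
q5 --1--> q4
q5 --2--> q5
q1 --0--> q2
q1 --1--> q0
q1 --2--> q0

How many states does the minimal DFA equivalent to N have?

Every state is reachable, so we keep all 6.
Start with accepting vs non-accepting: {q1,q2,q3,q4,q5} | {q0}.
Split {q1,q2,q3,q4,q5} by δ(·,0) → {q1,q3,q4,q5} and {q2}.
Refine {q1,q3,q4,q5} on symbol 0: members go to different blocks, giving {q3,q4,q5} and {q1}.
On input 0, block {q3,q4,q5} splits into {q4,q5} and {q3}.
On input 0, block {q4,q5} splits into {q4} and {q5}.
No further refinement is possible. Final partition (6 blocks): {q4} | {q0} | {q2} | {q1} | {q3} | {q5}.

6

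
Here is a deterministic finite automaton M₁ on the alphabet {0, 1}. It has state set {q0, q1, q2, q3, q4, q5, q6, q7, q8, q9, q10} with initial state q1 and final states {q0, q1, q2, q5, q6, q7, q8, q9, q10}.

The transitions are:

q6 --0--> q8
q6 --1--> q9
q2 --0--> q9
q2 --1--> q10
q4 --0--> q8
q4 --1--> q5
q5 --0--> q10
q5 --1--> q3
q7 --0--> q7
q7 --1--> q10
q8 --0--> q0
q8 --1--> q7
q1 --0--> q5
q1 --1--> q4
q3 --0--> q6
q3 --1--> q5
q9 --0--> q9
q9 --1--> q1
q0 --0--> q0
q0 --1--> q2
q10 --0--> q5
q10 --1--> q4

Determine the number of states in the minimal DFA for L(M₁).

All states are reachable from the start state.
P0 = {q0,q1,q2,q5,q6,q7,q8,q9,q10} | {q3,q4}.
Refine {q0,q1,q2,q5,q6,q7,q8,q9,q10} on symbol 1: members go to different blocks, giving {q0,q2,q6,q7,q8,q9} and {q1,q5,q10}.
On input 1, block {q0,q2,q6,q7,q8,q9} splits into {q0,q6,q8} and {q2,q7,q9}.
Stable partition: {q0,q6,q8} | {q3,q4} | {q1,q5,q10} | {q2,q7,q9} — 4 equivalence classes.

4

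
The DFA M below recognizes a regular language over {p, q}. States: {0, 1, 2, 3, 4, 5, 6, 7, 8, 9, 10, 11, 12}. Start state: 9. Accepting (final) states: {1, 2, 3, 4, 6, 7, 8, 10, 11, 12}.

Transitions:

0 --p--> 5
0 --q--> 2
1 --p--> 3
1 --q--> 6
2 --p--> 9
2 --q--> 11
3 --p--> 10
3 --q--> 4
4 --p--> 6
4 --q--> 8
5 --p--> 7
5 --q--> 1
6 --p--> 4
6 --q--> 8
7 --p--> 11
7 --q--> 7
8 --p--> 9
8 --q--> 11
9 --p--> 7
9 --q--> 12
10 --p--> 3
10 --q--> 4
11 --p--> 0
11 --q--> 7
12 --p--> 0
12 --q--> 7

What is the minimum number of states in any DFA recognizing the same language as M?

8

Every state is reachable, so we keep all 13.
P0 = {1,2,3,4,6,7,8,10,11,12} | {0,5,9}.
On input p, block {1,2,3,4,6,7,8,10,11,12} splits into {1,3,4,6,7,10} and {2,8,11,12}.
Split {1,3,4,6,7,10} by δ(·,p) → {1,3,4,6,10} and {7}.
Refine {1,3,4,6,10} on symbol q: members go to different blocks, giving {1,3,10} and {4,6}.
Refine {0,5,9} on symbol p: members go to different blocks, giving {5,9} and {0}.
Split {5,9} by δ(·,q) → {5} and {9}.
Refine {2,8,11,12} on symbol p: members go to different blocks, giving {2,8} and {11,12}.
No further refinement is possible. Final partition (8 blocks): {1,3,10} | {5} | {2,8} | {7} | {4,6} | {0} | {9} | {11,12}.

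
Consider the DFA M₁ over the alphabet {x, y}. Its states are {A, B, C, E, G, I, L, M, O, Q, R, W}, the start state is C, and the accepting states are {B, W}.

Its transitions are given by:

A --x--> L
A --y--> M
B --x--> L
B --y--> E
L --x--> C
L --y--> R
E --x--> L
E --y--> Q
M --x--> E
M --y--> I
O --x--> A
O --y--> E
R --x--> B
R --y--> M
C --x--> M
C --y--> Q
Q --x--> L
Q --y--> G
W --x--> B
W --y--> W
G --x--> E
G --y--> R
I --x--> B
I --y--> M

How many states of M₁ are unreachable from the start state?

3

BFS from C reaches {B, C, E, G, I, L, M, Q, R}; the 3 state(s) A, O, W are never visited.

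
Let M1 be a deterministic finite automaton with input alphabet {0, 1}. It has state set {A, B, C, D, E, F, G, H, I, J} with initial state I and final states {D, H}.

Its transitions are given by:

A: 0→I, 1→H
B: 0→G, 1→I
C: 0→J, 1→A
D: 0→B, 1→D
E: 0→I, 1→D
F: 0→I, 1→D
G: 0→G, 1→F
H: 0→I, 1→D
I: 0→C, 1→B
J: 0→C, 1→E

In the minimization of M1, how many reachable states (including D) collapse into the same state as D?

2

All states are reachable from the start state.
P0 = {D,H} | {A,B,C,E,F,G,I,J}.
On input 1, block {A,B,C,E,F,G,I,J} splits into {B,C,G,I,J} and {A,E,F}.
Refine {B,C,G,I,J} on symbol 1: members go to different blocks, giving {C,G,J} and {B,I}.
Stable partition: {D,H} | {C,G,J} | {A,E,F} | {B,I} — 4 equivalence classes.
The equivalence class containing D is {D,H}, of size 2.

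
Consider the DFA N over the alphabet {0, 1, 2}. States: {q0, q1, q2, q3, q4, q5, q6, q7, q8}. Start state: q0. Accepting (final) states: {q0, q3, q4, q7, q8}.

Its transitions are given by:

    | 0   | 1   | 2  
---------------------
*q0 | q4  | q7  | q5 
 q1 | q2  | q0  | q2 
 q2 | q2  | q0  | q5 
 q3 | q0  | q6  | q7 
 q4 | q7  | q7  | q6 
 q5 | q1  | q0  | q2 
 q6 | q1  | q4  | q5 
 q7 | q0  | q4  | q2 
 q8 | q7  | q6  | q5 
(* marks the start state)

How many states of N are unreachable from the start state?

2

BFS from q0 reaches {q0, q1, q2, q4, q5, q6, q7}; the 2 state(s) q3, q8 are never visited.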